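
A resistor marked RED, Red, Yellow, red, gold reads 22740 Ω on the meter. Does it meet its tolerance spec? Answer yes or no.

yes

Red → 2 (first significant figure)
Red → 2 (second significant figure)
Yellow → 4 (third significant figure)
Red → ×10^2 multiplier
Gold → ±5% tolerance
224 × 100 = 22400 Ω
Allowed range: 21280 Ω to 23520 Ω.
22740 Ω lies inside that range.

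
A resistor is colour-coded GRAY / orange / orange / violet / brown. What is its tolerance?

±1%

The last band, brown, is the tolerance band.
Brown corresponds to ±1%.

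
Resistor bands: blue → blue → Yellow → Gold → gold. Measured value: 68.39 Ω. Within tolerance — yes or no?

yes

Blue → 6 (first significant figure)
Blue → 6 (second significant figure)
Yellow → 4 (third significant figure)
Gold → ×0.1 multiplier
Gold → ±5% tolerance
664 × 0.1 = 66.4 Ω
Allowed range: 63.08 Ω to 69.72 Ω.
68.39 Ω lies inside that range.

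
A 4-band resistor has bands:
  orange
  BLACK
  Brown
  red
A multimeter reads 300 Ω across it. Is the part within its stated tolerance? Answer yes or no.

Orange → 3 (first significant figure)
Black → 0 (second significant figure)
Brown → ×10 multiplier
Red → ±2% tolerance
30 × 10 = 300 Ω
Allowed range: 294 Ω to 306 Ω.
300 Ω lies inside that range.

yes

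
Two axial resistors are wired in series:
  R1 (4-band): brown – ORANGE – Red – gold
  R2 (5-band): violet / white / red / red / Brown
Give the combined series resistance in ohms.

80500 Ω

R1: brown, orange → 13; red ×10^2 → 1300 Ω.
R2: violet, white, red → 792; red ×10^2 → 79200 Ω.
Series: 1300 + 79200 = 80500 Ω.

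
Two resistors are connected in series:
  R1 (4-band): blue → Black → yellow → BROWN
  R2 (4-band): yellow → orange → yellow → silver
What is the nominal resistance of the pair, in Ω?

1030000 Ω

R1: blue, black → 60; yellow ×10^4 → 600000 Ω.
R2: yellow, orange → 43; yellow ×10^4 → 430000 Ω.
Series: 600000 + 430000 = 1030000 Ω.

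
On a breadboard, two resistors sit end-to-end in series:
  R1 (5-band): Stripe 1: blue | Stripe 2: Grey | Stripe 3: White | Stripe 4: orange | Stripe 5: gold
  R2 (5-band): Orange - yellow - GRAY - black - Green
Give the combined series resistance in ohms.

R1: blue, grey, white → 689; orange ×10^3 → 689000 Ω.
R2: orange, yellow, grey → 348; black ×1 → 348 Ω.
Series: 689000 + 348 = 689348 Ω.

689348 Ω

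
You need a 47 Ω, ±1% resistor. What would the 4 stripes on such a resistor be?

yellow, violet, black, brown

47 Ω = 47 × 10^0.
4 → yellow
7 → violet
Multiplier 10^0 → black.
±1% tolerance → brown.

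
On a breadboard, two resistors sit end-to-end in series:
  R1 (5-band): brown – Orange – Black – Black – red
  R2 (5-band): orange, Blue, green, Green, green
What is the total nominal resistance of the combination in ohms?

36500130 Ω

R1: brown, orange, black → 130; black ×1 → 130 Ω.
R2: orange, blue, green → 365; green ×10^5 → 36500000 Ω.
Series: 130 + 36500000 = 36500130 Ω.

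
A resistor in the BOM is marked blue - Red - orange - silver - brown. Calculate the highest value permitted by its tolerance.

Blue → 6 (first significant figure)
Red → 2 (second significant figure)
Orange → 3 (third significant figure)
Silver → ×0.01 multiplier
Brown → ±1% tolerance
623 × 0.01 = 6.23 Ω
Highest = 6.23 × (1 + 1/100) = 6.2923 Ω.

6.2923 Ω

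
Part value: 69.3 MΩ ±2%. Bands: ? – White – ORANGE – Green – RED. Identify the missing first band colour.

69300000 Ω = 693 × 10^5.
The first band gives digit 6 of the significand, and 6 is blue.

blue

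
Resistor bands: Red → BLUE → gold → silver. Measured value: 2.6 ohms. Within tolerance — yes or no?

Red → 2 (first significant figure)
Blue → 6 (second significant figure)
Gold → ×0.1 multiplier
Silver → ±10% tolerance
26 × 0.1 = 2.6 Ω
Allowed range: 2.34 Ω to 2.86 Ω.
2.6 ohms lies inside that range.

yes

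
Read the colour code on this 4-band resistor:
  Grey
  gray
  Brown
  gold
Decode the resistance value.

880 Ω

Grey → 8 (first significant figure)
Grey → 8 (second significant figure)
Brown → ×10 multiplier
88 × 10 = 880 Ω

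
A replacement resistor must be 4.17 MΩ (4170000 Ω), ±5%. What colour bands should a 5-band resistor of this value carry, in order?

4170000 Ω = 417 × 10^4.
4 → yellow
1 → brown
7 → violet
Multiplier 10^4 → yellow.
±5% tolerance → gold.

yellow, brown, violet, yellow, gold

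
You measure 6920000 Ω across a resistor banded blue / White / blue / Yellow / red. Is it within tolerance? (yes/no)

Blue → 6 (first significant figure)
White → 9 (second significant figure)
Blue → 6 (third significant figure)
Yellow → ×10^4 multiplier
Red → ±2% tolerance
696 × 10000 = 6960000 Ω
Allowed range: 6820800 Ω to 7099200 Ω.
6920000 Ω lies inside that range.

yes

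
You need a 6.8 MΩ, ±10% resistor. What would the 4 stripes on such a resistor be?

blue, grey, green, silver

6800000 Ω = 68 × 10^5.
6 → blue
8 → grey
Multiplier 10^5 → green.
±10% tolerance → silver.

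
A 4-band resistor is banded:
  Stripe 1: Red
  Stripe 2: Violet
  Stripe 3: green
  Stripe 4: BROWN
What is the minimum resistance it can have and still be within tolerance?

2673000 Ω

Red → 2 (first significant figure)
Violet → 7 (second significant figure)
Green → ×10^5 multiplier
Brown → ±1% tolerance
27 × 100000 = 2700000 Ω
Minimum = 2700000 × (1 − 1/100) = 2673000 Ω.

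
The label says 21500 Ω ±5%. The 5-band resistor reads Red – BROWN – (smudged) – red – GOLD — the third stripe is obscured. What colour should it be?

21500 Ω = 215 × 10^2.
The third band gives digit 5 of the significand, and 5 is green.

green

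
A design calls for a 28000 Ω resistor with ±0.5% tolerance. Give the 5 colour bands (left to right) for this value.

28000 Ω = 280 × 10^2.
2 → red
8 → grey
0 → black
Multiplier 10^2 → red.
±0.5% tolerance → green.

red, grey, black, red, green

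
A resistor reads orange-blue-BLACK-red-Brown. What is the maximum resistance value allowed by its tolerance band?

36360 Ω

Orange → 3 (first significant figure)
Blue → 6 (second significant figure)
Black → 0 (third significant figure)
Red → ×10^2 multiplier
Brown → ±1% tolerance
360 × 100 = 36000 Ω
Maximum = 36000 × (1 + 1/100) = 36360 Ω.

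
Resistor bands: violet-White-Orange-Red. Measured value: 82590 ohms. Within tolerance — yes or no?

no

Violet → 7 (first significant figure)
White → 9 (second significant figure)
Orange → ×10^3 multiplier
Red → ±2% tolerance
79 × 1000 = 79000 Ω
Allowed range: 77420 Ω to 80580 Ω.
82590 ohms lies outside that range.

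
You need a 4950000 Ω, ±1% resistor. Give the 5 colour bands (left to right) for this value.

4950000 Ω = 495 × 10^4.
4 → yellow
9 → white
5 → green
Multiplier 10^4 → yellow.
±1% tolerance → brown.

yellow, white, green, yellow, brown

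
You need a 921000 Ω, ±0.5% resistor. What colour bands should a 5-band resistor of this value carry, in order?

921000 Ω = 921 × 10^3.
9 → white
2 → red
1 → brown
Multiplier 10^3 → orange.
±0.5% tolerance → green.

white, red, brown, orange, green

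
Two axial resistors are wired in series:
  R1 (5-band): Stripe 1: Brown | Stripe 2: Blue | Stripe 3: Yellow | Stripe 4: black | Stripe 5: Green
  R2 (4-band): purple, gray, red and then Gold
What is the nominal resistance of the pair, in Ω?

R1: brown, blue, yellow → 164; black ×1 → 164 Ω.
R2: violet, grey → 78; red ×10^2 → 7800 Ω.
Series: 164 + 7800 = 7964 Ω.

7964 Ω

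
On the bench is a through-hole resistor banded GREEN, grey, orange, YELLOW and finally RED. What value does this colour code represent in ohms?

Green → 5 (first significant figure)
Grey → 8 (second significant figure)
Orange → 3 (third significant figure)
Yellow → ×10^4 multiplier
583 × 10000 = 5830000 Ω

5830000 Ω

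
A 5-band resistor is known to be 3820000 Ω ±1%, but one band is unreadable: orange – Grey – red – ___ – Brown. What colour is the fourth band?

3820000 Ω = 382 × 10^4.
The fourth band is the multiplier, 10^4, which is yellow.

yellow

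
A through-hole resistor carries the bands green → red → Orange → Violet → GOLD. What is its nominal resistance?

5230000000 Ω

Green → 5 (first significant figure)
Red → 2 (second significant figure)
Orange → 3 (third significant figure)
Violet → ×10^7 multiplier
523 × 10000000 = 5230000000 Ω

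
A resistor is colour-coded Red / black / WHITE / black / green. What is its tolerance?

±0.5%

The last band, green, is the tolerance band.
Green corresponds to ±0.5%.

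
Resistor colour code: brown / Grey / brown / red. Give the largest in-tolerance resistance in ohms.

183.6 Ω

Brown → 1 (first significant figure)
Grey → 8 (second significant figure)
Brown → ×10 multiplier
Red → ±2% tolerance
18 × 10 = 180 Ω
Largest = 180 × (1 + 2/100) = 183.6 Ω.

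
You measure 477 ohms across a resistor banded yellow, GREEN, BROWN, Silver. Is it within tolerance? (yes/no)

yes

Yellow → 4 (first significant figure)
Green → 5 (second significant figure)
Brown → ×10 multiplier
Silver → ±10% tolerance
45 × 10 = 450 Ω
Allowed range: 405 Ω to 495 Ω.
477 ohms lies inside that range.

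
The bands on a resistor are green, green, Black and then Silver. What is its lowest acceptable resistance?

Green → 5 (first significant figure)
Green → 5 (second significant figure)
Black → ×1 multiplier
Silver → ±10% tolerance
55 × 1 = 55 Ω
Lowest = 55 × (1 − 10/100) = 49.5 Ω.

49.5 Ω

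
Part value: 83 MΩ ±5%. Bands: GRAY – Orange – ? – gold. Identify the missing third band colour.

blue

83000000 Ω = 83 × 10^6.
The third band is the multiplier, 10^6, which is blue.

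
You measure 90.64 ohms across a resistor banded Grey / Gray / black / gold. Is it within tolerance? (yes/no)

yes

Grey → 8 (first significant figure)
Grey → 8 (second significant figure)
Black → ×1 multiplier
Gold → ±5% tolerance
88 × 1 = 88 Ω
Allowed range: 83.6 Ω to 92.4 Ω.
90.64 ohms lies inside that range.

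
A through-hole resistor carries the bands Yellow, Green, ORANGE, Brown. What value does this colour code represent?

Yellow → 4 (first significant figure)
Green → 5 (second significant figure)
Orange → ×10^3 multiplier
45 × 1000 = 45000 Ω

45000 Ω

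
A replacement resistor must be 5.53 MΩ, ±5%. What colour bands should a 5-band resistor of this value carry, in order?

green, green, orange, yellow, gold

5530000 Ω = 553 × 10^4.
5 → green
5 → green
3 → orange
Multiplier 10^4 → yellow.
±5% tolerance → gold.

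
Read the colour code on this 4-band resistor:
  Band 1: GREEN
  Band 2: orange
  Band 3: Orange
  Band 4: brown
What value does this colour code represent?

Green → 5 (first significant figure)
Orange → 3 (second significant figure)
Orange → ×10^3 multiplier
53 × 1000 = 53000 Ω

53000 Ω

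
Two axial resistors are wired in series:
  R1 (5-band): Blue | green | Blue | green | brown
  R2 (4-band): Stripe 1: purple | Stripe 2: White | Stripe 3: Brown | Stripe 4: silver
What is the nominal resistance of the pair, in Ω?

R1: blue, green, blue → 656; green ×10^5 → 65600000 Ω.
R2: violet, white → 79; brown ×10 → 790 Ω.
Series: 65600000 + 790 = 65600790 Ω.

65600790 Ω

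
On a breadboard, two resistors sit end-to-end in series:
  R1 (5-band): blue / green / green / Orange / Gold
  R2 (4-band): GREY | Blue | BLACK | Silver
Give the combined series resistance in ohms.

R1: blue, green, green → 655; orange ×10^3 → 655000 Ω.
R2: grey, blue → 86; black ×1 → 86 Ω.
Series: 655000 + 86 = 655086 Ω.

655086 Ω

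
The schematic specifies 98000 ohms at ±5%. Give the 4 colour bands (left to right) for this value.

98000 Ω = 98 × 10^3.
9 → white
8 → grey
Multiplier 10^3 → orange.
±5% tolerance → gold.

white, grey, orange, gold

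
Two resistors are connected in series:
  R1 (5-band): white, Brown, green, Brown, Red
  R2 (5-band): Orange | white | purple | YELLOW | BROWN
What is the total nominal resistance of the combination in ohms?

3979150 Ω

R1: white, brown, green → 915; brown ×10 → 9150 Ω.
R2: orange, white, violet → 397; yellow ×10^4 → 3970000 Ω.
Series: 9150 + 3970000 = 3979150 Ω.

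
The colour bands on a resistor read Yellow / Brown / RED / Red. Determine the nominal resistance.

4100 Ω

Yellow → 4 (first significant figure)
Brown → 1 (second significant figure)
Red → ×10^2 multiplier
41 × 100 = 4100 Ω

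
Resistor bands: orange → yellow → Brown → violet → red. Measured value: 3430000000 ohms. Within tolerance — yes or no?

yes

Orange → 3 (first significant figure)
Yellow → 4 (second significant figure)
Brown → 1 (third significant figure)
Violet → ×10^7 multiplier
Red → ±2% tolerance
341 × 10000000 = 3410000000 Ω
Allowed range: 3341800000 Ω to 3478200000 Ω.
3430000000 ohms lies inside that range.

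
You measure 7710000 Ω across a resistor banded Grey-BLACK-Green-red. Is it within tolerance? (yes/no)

no

Grey → 8 (first significant figure)
Black → 0 (second significant figure)
Green → ×10^5 multiplier
Red → ±2% tolerance
80 × 100000 = 8000000 Ω
Allowed range: 7840000 Ω to 8160000 Ω.
7710000 Ω lies outside that range.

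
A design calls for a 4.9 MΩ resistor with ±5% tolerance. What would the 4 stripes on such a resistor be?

yellow, white, green, gold

4900000 Ω = 49 × 10^5.
4 → yellow
9 → white
Multiplier 10^5 → green.
±5% tolerance → gold.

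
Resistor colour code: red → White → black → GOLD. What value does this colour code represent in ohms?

Red → 2 (first significant figure)
White → 9 (second significant figure)
Black → ×1 multiplier
29 × 1 = 29 Ω

29 Ω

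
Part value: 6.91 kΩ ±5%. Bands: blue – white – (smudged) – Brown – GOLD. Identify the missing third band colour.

6910 Ω = 691 × 10^1.
The third band gives digit 1 of the significand, and 1 is brown.

brown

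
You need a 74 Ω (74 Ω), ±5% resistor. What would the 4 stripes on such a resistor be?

violet, yellow, black, gold

74 Ω = 74 × 10^0.
7 → violet
4 → yellow
Multiplier 10^0 → black.
±5% tolerance → gold.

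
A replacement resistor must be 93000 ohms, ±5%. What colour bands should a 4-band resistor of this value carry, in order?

93000 Ω = 93 × 10^3.
9 → white
3 → orange
Multiplier 10^3 → orange.
±5% tolerance → gold.

white, orange, orange, gold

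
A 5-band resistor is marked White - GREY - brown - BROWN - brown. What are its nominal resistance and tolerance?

9810 Ω ±1%

White → 9 (first significant figure)
Grey → 8 (second significant figure)
Brown → 1 (third significant figure)
Brown → ×10 multiplier
Brown → ±1% tolerance
981 × 10 = 9810 Ω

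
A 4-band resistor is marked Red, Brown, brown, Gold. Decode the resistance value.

Red → 2 (first significant figure)
Brown → 1 (second significant figure)
Brown → ×10 multiplier
21 × 10 = 210 Ω

210 Ω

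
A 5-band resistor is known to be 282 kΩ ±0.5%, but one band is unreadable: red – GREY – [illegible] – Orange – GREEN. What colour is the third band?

red

282000 Ω = 282 × 10^3.
The third band gives digit 2 of the significand, and 2 is red.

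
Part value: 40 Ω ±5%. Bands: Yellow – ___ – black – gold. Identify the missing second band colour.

40 Ω = 40 × 10^0.
The second band gives digit 0 of the significand, and 0 is black.

black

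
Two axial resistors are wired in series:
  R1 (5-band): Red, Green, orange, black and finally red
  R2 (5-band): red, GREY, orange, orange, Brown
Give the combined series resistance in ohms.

283253 Ω

R1: red, green, orange → 253; black ×1 → 253 Ω.
R2: red, grey, orange → 283; orange ×10^3 → 283000 Ω.
Series: 253 + 283000 = 283253 Ω.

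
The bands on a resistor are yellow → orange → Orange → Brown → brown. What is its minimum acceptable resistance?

Yellow → 4 (first significant figure)
Orange → 3 (second significant figure)
Orange → 3 (third significant figure)
Brown → ×10 multiplier
Brown → ±1% tolerance
433 × 10 = 4330 Ω
Minimum = 4330 × (1 − 1/100) = 4286.7 Ω.

4286.7 Ω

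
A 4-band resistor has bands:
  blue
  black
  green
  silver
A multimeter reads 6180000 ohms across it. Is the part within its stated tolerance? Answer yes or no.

yes

Blue → 6 (first significant figure)
Black → 0 (second significant figure)
Green → ×10^5 multiplier
Silver → ±10% tolerance
60 × 100000 = 6000000 Ω
Allowed range: 5400000 Ω to 6600000 Ω.
6180000 ohms lies inside that range.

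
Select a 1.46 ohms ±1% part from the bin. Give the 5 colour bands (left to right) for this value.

brown, yellow, blue, silver, brown

1.46 Ω = 146 × 10^-2.
1 → brown
4 → yellow
6 → blue
Multiplier 10^-2 → silver.
±1% tolerance → brown.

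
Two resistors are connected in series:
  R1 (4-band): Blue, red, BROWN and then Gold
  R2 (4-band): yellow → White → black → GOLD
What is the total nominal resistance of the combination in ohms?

R1: blue, red → 62; brown ×10 → 620 Ω.
R2: yellow, white → 49; black ×1 → 49 Ω.
Series: 620 + 49 = 669 Ω.

669 Ω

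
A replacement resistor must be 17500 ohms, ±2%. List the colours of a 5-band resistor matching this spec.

17500 Ω = 175 × 10^2.
1 → brown
7 → violet
5 → green
Multiplier 10^2 → red.
±2% tolerance → red.

brown, violet, green, red, red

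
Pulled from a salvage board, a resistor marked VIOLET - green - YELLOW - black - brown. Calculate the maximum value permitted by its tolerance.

761.54 Ω

Violet → 7 (first significant figure)
Green → 5 (second significant figure)
Yellow → 4 (third significant figure)
Black → ×1 multiplier
Brown → ±1% tolerance
754 × 1 = 754 Ω
Maximum = 754 × (1 + 1/100) = 761.54 Ω.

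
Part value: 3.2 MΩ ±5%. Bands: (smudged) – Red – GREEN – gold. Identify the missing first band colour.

3200000 Ω = 32 × 10^5.
The first band gives digit 3 of the significand, and 3 is orange.

orange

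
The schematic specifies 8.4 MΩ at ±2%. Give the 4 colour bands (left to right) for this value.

8400000 Ω = 84 × 10^5.
8 → grey
4 → yellow
Multiplier 10^5 → green.
±2% tolerance → red.

grey, yellow, green, red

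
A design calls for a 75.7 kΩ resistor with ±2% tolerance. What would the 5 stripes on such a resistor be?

75700 Ω = 757 × 10^2.
7 → violet
5 → green
7 → violet
Multiplier 10^2 → red.
±2% tolerance → red.

violet, green, violet, red, red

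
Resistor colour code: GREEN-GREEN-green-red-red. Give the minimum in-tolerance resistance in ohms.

Green → 5 (first significant figure)
Green → 5 (second significant figure)
Green → 5 (third significant figure)
Red → ×10^2 multiplier
Red → ±2% tolerance
555 × 100 = 55500 Ω
Minimum = 55500 × (1 − 2/100) = 54390 Ω.

54390 Ω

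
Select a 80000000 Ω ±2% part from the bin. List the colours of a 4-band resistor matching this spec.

grey, black, blue, red

80000000 Ω = 80 × 10^6.
8 → grey
0 → black
Multiplier 10^6 → blue.
±2% tolerance → red.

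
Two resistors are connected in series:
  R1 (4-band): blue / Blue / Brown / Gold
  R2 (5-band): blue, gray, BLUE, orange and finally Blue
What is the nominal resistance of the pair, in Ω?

686660 Ω

R1: blue, blue → 66; brown ×10 → 660 Ω.
R2: blue, grey, blue → 686; orange ×10^3 → 686000 Ω.
Series: 660 + 686000 = 686660 Ω.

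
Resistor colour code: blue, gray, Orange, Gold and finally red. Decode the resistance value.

Blue → 6 (first significant figure)
Grey → 8 (second significant figure)
Orange → 3 (third significant figure)
Gold → ×0.1 multiplier
683 × 0.1 = 68.3 Ω

68.3 Ω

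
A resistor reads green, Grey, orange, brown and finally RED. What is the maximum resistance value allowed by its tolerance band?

Green → 5 (first significant figure)
Grey → 8 (second significant figure)
Orange → 3 (third significant figure)
Brown → ×10 multiplier
Red → ±2% tolerance
583 × 10 = 5830 Ω
Maximum = 5830 × (1 + 2/100) = 5946.6 Ω.

5946.6 Ω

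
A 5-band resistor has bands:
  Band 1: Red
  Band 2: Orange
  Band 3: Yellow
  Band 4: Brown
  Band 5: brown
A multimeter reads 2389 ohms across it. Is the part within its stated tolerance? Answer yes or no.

Red → 2 (first significant figure)
Orange → 3 (second significant figure)
Yellow → 4 (third significant figure)
Brown → ×10 multiplier
Brown → ±1% tolerance
234 × 10 = 2340 Ω
Allowed range: 2316.6 Ω to 2363.4 Ω.
2389 ohms lies outside that range.

no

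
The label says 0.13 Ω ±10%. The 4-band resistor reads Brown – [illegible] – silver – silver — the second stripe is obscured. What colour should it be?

0.13 Ω = 13 × 10^-2.
The second band gives digit 3 of the significand, and 3 is orange.

orange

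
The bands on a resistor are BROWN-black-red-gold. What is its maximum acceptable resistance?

Brown → 1 (first significant figure)
Black → 0 (second significant figure)
Red → ×10^2 multiplier
Gold → ±5% tolerance
10 × 100 = 1000 Ω
Maximum = 1000 × (1 + 5/100) = 1050 Ω.

1050 Ω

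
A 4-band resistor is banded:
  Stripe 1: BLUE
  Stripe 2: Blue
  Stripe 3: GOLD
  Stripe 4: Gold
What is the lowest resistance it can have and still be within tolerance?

6.27 Ω

Blue → 6 (first significant figure)
Blue → 6 (second significant figure)
Gold → ×0.1 multiplier
Gold → ±5% tolerance
66 × 0.1 = 6.6 Ω
Lowest = 6.6 × (1 − 5/100) = 6.27 Ω.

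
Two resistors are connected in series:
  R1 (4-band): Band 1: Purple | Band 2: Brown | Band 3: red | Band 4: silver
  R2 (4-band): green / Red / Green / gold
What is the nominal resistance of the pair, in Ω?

R1: violet, brown → 71; red ×10^2 → 7100 Ω.
R2: green, red → 52; green ×10^5 → 5200000 Ω.
Series: 7100 + 5200000 = 5207100 Ω.

5207100 Ω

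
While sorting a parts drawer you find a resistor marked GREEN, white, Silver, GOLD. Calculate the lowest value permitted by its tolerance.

0.5605 Ω

Green → 5 (first significant figure)
White → 9 (second significant figure)
Silver → ×0.01 multiplier
Gold → ±5% tolerance
59 × 0.01 = 0.59 Ω
Lowest = 0.59 × (1 − 5/100) = 0.5605 Ω.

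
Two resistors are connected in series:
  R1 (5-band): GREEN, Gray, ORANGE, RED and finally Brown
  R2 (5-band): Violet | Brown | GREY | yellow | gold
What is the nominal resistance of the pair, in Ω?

7238300 Ω

R1: green, grey, orange → 583; red ×10^2 → 58300 Ω.
R2: violet, brown, grey → 718; yellow ×10^4 → 7180000 Ω.
Series: 58300 + 7180000 = 7238300 Ω.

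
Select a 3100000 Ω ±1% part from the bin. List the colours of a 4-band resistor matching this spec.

3100000 Ω = 31 × 10^5.
3 → orange
1 → brown
Multiplier 10^5 → green.
±1% tolerance → brown.

orange, brown, green, brown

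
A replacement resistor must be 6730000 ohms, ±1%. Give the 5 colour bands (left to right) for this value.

6730000 Ω = 673 × 10^4.
6 → blue
7 → violet
3 → orange
Multiplier 10^4 → yellow.
±1% tolerance → brown.

blue, violet, orange, yellow, brown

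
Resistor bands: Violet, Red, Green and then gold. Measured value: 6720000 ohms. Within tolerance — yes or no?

no

Violet → 7 (first significant figure)
Red → 2 (second significant figure)
Green → ×10^5 multiplier
Gold → ±5% tolerance
72 × 100000 = 7200000 Ω
Allowed range: 6840000 Ω to 7560000 Ω.
6720000 ohms lies outside that range.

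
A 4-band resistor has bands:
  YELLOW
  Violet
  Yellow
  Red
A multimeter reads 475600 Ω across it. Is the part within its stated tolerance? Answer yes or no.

yes

Yellow → 4 (first significant figure)
Violet → 7 (second significant figure)
Yellow → ×10^4 multiplier
Red → ±2% tolerance
47 × 10000 = 470000 Ω
Allowed range: 460600 Ω to 479400 Ω.
475600 Ω lies inside that range.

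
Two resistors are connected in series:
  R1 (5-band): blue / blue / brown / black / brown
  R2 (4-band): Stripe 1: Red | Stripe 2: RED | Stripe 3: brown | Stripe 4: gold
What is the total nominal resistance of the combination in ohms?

881 Ω

R1: blue, blue, brown → 661; black ×1 → 661 Ω.
R2: red, red → 22; brown ×10 → 220 Ω.
Series: 661 + 220 = 881 Ω.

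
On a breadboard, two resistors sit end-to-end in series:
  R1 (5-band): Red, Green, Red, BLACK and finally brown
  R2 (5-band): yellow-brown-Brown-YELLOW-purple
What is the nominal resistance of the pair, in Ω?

R1: red, green, red → 252; black ×1 → 252 Ω.
R2: yellow, brown, brown → 411; yellow ×10^4 → 4110000 Ω.
Series: 252 + 4110000 = 4110252 Ω.

4110252 Ω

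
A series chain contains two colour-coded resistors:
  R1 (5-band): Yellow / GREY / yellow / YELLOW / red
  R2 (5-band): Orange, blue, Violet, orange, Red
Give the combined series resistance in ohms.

5207000 Ω

R1: yellow, grey, yellow → 484; yellow ×10^4 → 4840000 Ω.
R2: orange, blue, violet → 367; orange ×10^3 → 367000 Ω.
Series: 4840000 + 367000 = 5207000 Ω.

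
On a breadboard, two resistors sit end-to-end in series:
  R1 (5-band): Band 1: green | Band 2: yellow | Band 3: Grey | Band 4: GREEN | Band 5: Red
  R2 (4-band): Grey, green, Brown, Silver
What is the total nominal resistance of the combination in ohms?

54800850 Ω

R1: green, yellow, grey → 548; green ×10^5 → 54800000 Ω.
R2: grey, green → 85; brown ×10 → 850 Ω.
Series: 54800000 + 850 = 54800850 Ω.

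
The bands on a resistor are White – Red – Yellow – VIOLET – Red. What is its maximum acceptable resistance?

White → 9 (first significant figure)
Red → 2 (second significant figure)
Yellow → 4 (third significant figure)
Violet → ×10^7 multiplier
Red → ±2% tolerance
924 × 10000000 = 9240000000 Ω
Maximum = 9240000000 × (1 + 2/100) = 9424800000 Ω.

9424800000 Ω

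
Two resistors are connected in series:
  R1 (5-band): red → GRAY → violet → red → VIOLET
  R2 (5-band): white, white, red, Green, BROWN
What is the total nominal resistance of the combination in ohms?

R1: red, grey, violet → 287; red ×10^2 → 28700 Ω.
R2: white, white, red → 992; green ×10^5 → 99200000 Ω.
Series: 28700 + 99200000 = 99228700 Ω.

99228700 Ω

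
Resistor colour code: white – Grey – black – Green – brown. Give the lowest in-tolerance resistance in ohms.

White → 9 (first significant figure)
Grey → 8 (second significant figure)
Black → 0 (third significant figure)
Green → ×10^5 multiplier
Brown → ±1% tolerance
980 × 100000 = 98000000 Ω
Lowest = 98000000 × (1 − 1/100) = 97020000 Ω.

97020000 Ω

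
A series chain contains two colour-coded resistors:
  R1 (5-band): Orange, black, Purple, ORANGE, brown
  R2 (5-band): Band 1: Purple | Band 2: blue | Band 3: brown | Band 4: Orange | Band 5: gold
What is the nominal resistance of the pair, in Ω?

R1: orange, black, violet → 307; orange ×10^3 → 307000 Ω.
R2: violet, blue, brown → 761; orange ×10^3 → 761000 Ω.
Series: 307000 + 761000 = 1068000 Ω.

1068000 Ω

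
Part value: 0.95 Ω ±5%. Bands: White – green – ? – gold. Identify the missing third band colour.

silver

0.95 Ω = 95 × 10^-2.
The third band is the multiplier, 10^-2, which is silver.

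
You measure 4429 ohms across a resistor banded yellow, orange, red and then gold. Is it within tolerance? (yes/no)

Yellow → 4 (first significant figure)
Orange → 3 (second significant figure)
Red → ×10^2 multiplier
Gold → ±5% tolerance
43 × 100 = 4300 Ω
Allowed range: 4085 Ω to 4515 Ω.
4429 ohms lies inside that range.

yes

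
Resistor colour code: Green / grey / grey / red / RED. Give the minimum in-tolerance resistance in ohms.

Green → 5 (first significant figure)
Grey → 8 (second significant figure)
Grey → 8 (third significant figure)
Red → ×10^2 multiplier
Red → ±2% tolerance
588 × 100 = 58800 Ω
Minimum = 58800 × (1 − 2/100) = 57624 Ω.

57624 Ω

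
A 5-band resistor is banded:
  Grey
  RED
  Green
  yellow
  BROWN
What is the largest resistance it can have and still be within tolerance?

8332500 Ω

Grey → 8 (first significant figure)
Red → 2 (second significant figure)
Green → 5 (third significant figure)
Yellow → ×10^4 multiplier
Brown → ±1% tolerance
825 × 10000 = 8250000 Ω
Largest = 8250000 × (1 + 1/100) = 8332500 Ω.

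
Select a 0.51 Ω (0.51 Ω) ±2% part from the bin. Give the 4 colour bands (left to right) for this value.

green, brown, silver, red

0.51 Ω = 51 × 10^-2.
5 → green
1 → brown
Multiplier 10^-2 → silver.
±2% tolerance → red.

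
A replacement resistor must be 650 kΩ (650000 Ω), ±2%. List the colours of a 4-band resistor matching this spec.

blue, green, yellow, red

650000 Ω = 65 × 10^4.
6 → blue
5 → green
Multiplier 10^4 → yellow.
±2% tolerance → red.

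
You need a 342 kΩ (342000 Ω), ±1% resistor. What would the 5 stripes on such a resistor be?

342000 Ω = 342 × 10^3.
3 → orange
4 → yellow
2 → red
Multiplier 10^3 → orange.
±1% tolerance → brown.

orange, yellow, red, orange, brown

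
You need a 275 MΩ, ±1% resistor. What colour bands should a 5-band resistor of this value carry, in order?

red, violet, green, blue, brown

275000000 Ω = 275 × 10^6.
2 → red
7 → violet
5 → green
Multiplier 10^6 → blue.
±1% tolerance → brown.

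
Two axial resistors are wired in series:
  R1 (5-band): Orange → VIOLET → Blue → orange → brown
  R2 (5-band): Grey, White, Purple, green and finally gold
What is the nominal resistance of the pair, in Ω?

90076000 Ω

R1: orange, violet, blue → 376; orange ×10^3 → 376000 Ω.
R2: grey, white, violet → 897; green ×10^5 → 89700000 Ω.
Series: 376000 + 89700000 = 90076000 Ω.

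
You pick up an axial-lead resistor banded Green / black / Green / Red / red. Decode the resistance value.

50500 Ω

Green → 5 (first significant figure)
Black → 0 (second significant figure)
Green → 5 (third significant figure)
Red → ×10^2 multiplier
505 × 100 = 50500 Ω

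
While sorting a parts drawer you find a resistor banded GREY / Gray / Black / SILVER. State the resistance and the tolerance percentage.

88 Ω ±10%

Grey → 8 (first significant figure)
Grey → 8 (second significant figure)
Black → ×1 multiplier
Silver → ±10% tolerance
88 × 1 = 88 Ω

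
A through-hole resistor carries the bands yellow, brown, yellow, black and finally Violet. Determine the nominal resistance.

Yellow → 4 (first significant figure)
Brown → 1 (second significant figure)
Yellow → 4 (third significant figure)
Black → ×1 multiplier
414 × 1 = 414 Ω

414 Ω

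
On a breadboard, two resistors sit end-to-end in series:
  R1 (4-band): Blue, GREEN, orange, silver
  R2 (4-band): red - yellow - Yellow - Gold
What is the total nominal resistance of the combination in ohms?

R1: blue, green → 65; orange ×10^3 → 65000 Ω.
R2: red, yellow → 24; yellow ×10^4 → 240000 Ω.
Series: 65000 + 240000 = 305000 Ω.

305000 Ω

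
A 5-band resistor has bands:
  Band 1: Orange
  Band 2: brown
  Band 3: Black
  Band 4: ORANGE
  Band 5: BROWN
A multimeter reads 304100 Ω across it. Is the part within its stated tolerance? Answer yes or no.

no

Orange → 3 (first significant figure)
Brown → 1 (second significant figure)
Black → 0 (third significant figure)
Orange → ×10^3 multiplier
Brown → ±1% tolerance
310 × 1000 = 310000 Ω
Allowed range: 306900 Ω to 313100 Ω.
304100 Ω lies outside that range.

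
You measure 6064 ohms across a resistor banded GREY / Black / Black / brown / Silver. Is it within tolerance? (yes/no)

no

Grey → 8 (first significant figure)
Black → 0 (second significant figure)
Black → 0 (third significant figure)
Brown → ×10 multiplier
Silver → ±10% tolerance
800 × 10 = 8000 Ω
Allowed range: 7200 Ω to 8800 Ω.
6064 ohms lies outside that range.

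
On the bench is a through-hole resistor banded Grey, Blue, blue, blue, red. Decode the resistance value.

866000000 Ω

Grey → 8 (first significant figure)
Blue → 6 (second significant figure)
Blue → 6 (third significant figure)
Blue → ×10^6 multiplier
866 × 1000000 = 866000000 Ω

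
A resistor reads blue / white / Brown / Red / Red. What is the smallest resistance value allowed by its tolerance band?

Blue → 6 (first significant figure)
White → 9 (second significant figure)
Brown → 1 (third significant figure)
Red → ×10^2 multiplier
Red → ±2% tolerance
691 × 100 = 69100 Ω
Smallest = 69100 × (1 − 2/100) = 67718 Ω.

67718 Ω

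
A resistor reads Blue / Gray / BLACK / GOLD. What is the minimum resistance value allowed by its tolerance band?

64.6 Ω

Blue → 6 (first significant figure)
Grey → 8 (second significant figure)
Black → ×1 multiplier
Gold → ±5% tolerance
68 × 1 = 68 Ω
Minimum = 68 × (1 − 5/100) = 64.6 Ω.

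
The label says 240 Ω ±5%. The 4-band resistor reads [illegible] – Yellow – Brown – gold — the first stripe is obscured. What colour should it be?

red

240 Ω = 24 × 10^1.
The first band gives digit 2 of the significand, and 2 is red.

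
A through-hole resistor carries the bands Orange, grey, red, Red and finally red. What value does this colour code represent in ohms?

38200 Ω

Orange → 3 (first significant figure)
Grey → 8 (second significant figure)
Red → 2 (third significant figure)
Red → ×10^2 multiplier
382 × 100 = 38200 Ω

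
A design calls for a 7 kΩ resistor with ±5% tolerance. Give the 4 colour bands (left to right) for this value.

violet, black, red, gold

7000 Ω = 70 × 10^2.
7 → violet
0 → black
Multiplier 10^2 → red.
±5% tolerance → gold.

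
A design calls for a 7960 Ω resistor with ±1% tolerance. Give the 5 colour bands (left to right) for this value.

violet, white, blue, brown, brown

7960 Ω = 796 × 10^1.
7 → violet
9 → white
6 → blue
Multiplier 10^1 → brown.
±1% tolerance → brown.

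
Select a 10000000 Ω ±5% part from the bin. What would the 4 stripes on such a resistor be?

brown, black, blue, gold

10000000 Ω = 10 × 10^6.
1 → brown
0 → black
Multiplier 10^6 → blue.
±5% tolerance → gold.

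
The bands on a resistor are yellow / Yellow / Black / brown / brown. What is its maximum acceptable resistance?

Yellow → 4 (first significant figure)
Yellow → 4 (second significant figure)
Black → 0 (third significant figure)
Brown → ×10 multiplier
Brown → ±1% tolerance
440 × 10 = 4400 Ω
Maximum = 4400 × (1 + 1/100) = 4444 Ω.

4444 Ω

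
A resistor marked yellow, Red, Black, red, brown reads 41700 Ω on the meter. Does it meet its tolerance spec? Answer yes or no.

yes

Yellow → 4 (first significant figure)
Red → 2 (second significant figure)
Black → 0 (third significant figure)
Red → ×10^2 multiplier
Brown → ±1% tolerance
420 × 100 = 42000 Ω
Allowed range: 41580 Ω to 42420 Ω.
41700 Ω lies inside that range.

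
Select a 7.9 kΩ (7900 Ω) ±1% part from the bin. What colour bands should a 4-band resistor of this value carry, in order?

7900 Ω = 79 × 10^2.
7 → violet
9 → white
Multiplier 10^2 → red.
±1% tolerance → brown.

violet, white, red, brown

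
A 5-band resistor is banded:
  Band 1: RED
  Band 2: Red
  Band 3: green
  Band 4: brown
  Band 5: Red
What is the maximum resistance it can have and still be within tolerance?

2295 Ω

Red → 2 (first significant figure)
Red → 2 (second significant figure)
Green → 5 (third significant figure)
Brown → ×10 multiplier
Red → ±2% tolerance
225 × 10 = 2250 Ω
Maximum = 2250 × (1 + 2/100) = 2295 Ω.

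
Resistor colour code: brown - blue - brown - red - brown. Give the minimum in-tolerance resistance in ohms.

15939 Ω

Brown → 1 (first significant figure)
Blue → 6 (second significant figure)
Brown → 1 (third significant figure)
Red → ×10^2 multiplier
Brown → ±1% tolerance
161 × 100 = 16100 Ω
Minimum = 16100 × (1 − 1/100) = 15939 Ω.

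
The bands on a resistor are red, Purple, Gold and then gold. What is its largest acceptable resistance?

Red → 2 (first significant figure)
Violet → 7 (second significant figure)
Gold → ×0.1 multiplier
Gold → ±5% tolerance
27 × 0.1 = 2.7 Ω
Largest = 2.7 × (1 + 5/100) = 2.835 Ω.

2.835 Ω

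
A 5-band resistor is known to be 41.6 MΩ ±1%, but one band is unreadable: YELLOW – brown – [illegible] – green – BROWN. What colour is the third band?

blue

41600000 Ω = 416 × 10^5.
The third band gives digit 6 of the significand, and 6 is blue.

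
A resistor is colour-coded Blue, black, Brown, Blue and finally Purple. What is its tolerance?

The last band, violet, is the tolerance band.
Violet corresponds to ±0.1%.

±0.1%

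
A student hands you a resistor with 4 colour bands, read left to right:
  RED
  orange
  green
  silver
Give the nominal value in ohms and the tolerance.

2300000 Ω ±10%

Red → 2 (first significant figure)
Orange → 3 (second significant figure)
Green → ×10^5 multiplier
Silver → ±10% tolerance
23 × 100000 = 2300000 Ω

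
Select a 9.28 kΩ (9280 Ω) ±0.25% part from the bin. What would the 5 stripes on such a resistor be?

white, red, grey, brown, blue

9280 Ω = 928 × 10^1.
9 → white
2 → red
8 → grey
Multiplier 10^1 → brown.
±0.25% tolerance → blue.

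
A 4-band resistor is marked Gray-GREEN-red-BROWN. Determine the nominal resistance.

8500 Ω

Grey → 8 (first significant figure)
Green → 5 (second significant figure)
Red → ×10^2 multiplier
85 × 100 = 8500 Ω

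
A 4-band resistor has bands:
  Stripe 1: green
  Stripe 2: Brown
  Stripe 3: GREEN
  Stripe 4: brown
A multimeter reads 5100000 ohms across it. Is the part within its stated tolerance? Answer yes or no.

yes

Green → 5 (first significant figure)
Brown → 1 (second significant figure)
Green → ×10^5 multiplier
Brown → ±1% tolerance
51 × 100000 = 5100000 Ω
Allowed range: 5049000 Ω to 5151000 Ω.
5100000 ohms lies inside that range.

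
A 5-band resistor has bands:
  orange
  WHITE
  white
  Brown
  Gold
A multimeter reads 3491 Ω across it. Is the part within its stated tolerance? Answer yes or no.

no

Orange → 3 (first significant figure)
White → 9 (second significant figure)
White → 9 (third significant figure)
Brown → ×10 multiplier
Gold → ±5% tolerance
399 × 10 = 3990 Ω
Allowed range: 3790.5 Ω to 4189.5 Ω.
3491 Ω lies outside that range.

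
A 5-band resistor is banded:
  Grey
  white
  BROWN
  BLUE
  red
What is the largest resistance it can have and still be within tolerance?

Grey → 8 (first significant figure)
White → 9 (second significant figure)
Brown → 1 (third significant figure)
Blue → ×10^6 multiplier
Red → ±2% tolerance
891 × 1000000 = 891000000 Ω
Largest = 891000000 × (1 + 2/100) = 908820000 Ω.

908820000 Ω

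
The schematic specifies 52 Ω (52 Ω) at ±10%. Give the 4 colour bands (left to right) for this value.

green, red, black, silver

52 Ω = 52 × 10^0.
5 → green
2 → red
Multiplier 10^0 → black.
±10% tolerance → silver.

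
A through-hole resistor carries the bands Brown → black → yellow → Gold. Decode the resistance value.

Brown → 1 (first significant figure)
Black → 0 (second significant figure)
Yellow → ×10^4 multiplier
10 × 10000 = 100000 Ω

100000 Ω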